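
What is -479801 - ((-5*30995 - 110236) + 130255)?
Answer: -344845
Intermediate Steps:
-479801 - ((-5*30995 - 110236) + 130255) = -479801 - ((-154975 - 110236) + 130255) = -479801 - (-265211 + 130255) = -479801 - 1*(-134956) = -479801 + 134956 = -344845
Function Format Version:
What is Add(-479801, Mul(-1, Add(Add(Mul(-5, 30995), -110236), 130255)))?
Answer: -344845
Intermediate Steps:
Add(-479801, Mul(-1, Add(Add(Mul(-5, 30995), -110236), 130255))) = Add(-479801, Mul(-1, Add(Add(-154975, -110236), 130255))) = Add(-479801, Mul(-1, Add(-265211, 130255))) = Add(-479801, Mul(-1, -134956)) = Add(-479801, 134956) = -344845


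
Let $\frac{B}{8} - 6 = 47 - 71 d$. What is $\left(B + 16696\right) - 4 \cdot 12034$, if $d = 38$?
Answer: $-52600$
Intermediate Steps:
$B = -21160$ ($B = 48 + 8 \left(47 - 2698\right) = 48 + 8 \left(-2651\right) = 48 - 21208 = -21160$)
$\left(B + 16696\right) - 4 \cdot 12034 = \left(-21160 + 16696\right) - 4 \cdot 12034 = -4464 - 48136 = -52600$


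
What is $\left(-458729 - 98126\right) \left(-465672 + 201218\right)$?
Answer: $147262532170$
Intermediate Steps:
$\left(-458729 - 98126\right) \left(-465672 + 201218\right) = \left(-556855\right) \left(-264454\right) = 147262532170$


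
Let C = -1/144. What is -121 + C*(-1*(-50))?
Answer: -8737/72 ≈ -121.35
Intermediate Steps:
C = -1/144 (C = -1*1/144 = -1/144 ≈ -0.0069444)
-121 + C*(-1*(-50)) = -121 - (-1)*(-50)/144 = -121 - 1/144*50 = -121 - 25/72 = -8737/72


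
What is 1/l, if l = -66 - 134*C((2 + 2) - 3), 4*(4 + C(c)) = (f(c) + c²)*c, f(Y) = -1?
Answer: 1/470 ≈ 0.0021277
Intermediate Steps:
C(c) = -4 + c*(-1 + c²)/4 (C(c) = -4 + ((-1 + c²)*c)/4 = -4 + (c*(-1 + c²))/4 = -4 + c*(-1 + c²)/4)
l = 470 (l = -66 - 134*(-4 - ((2 + 2) - 3)/4 + ((2 + 2) - 3)³/4) = -66 - 134*(-4 - (4 - 3)/4 + (4 - 3)³/4) = -66 - 134*(-4 - ¼*1 + (¼)*1³) = -66 - 134*(-4 - ¼ + (¼)*1) = -66 - 134*(-4 - ¼ + ¼) = -66 - 134*(-4) = -66 + 536 = 470)
1/l = 1/470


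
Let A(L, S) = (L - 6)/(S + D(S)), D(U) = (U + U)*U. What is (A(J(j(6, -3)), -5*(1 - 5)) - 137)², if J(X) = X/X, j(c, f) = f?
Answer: 504855961/26896 ≈ 18771.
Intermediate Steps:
D(U) = 2*U² (D(U) = (2*U)*U = 2*U²)
J(X) = 1
A(L, S) = (-6 + L)/(S + 2*S²) (A(L, S) = (L - 6)/(S + 2*S²) = (-6 + L)/(S + 2*S²))
(A(J(j(6, -3)), -5*(1 - 5)) - 137)² = ((-6 + 1)/(((-5*(1 - 5)))*(1 + 2*(-5*(1 - 5)))) - 137)² = (-5/(-5*(-4)*(1 + 2*(-5*(-4)))) - 137)² = (-5/(20*(1 + 2*20)) - 137)² = ((1/20)*(-5)/(1 + 40) - 137)² = ((1/20)*(-5)/41 - 137)² = ((1/20)*(1/41)*(-5) - 137)² = (-1/164 - 137)² = (-22469/164)² = 504855961/26896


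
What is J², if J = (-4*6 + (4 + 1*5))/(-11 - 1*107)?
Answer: 225/13924 ≈ 0.016159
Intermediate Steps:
J = 15/118 (J = (-24 + (4 + 5))/(-11 - 107) = (-24 + 9)/(-118) = -15*(-1/118) = 15/118 ≈ 0.12712)
J² = (15/118)² = 225/13924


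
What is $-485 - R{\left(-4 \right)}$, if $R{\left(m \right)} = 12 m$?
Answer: $-437$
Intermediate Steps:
$-485 - R{\left(-4 \right)} = -485 - 12 \left(-4\right) = -485 - -48 = -485 + 48 = -437$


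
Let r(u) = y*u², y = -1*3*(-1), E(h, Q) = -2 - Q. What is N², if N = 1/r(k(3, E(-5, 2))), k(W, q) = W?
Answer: 1/729 ≈ 0.0013717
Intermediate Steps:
y = 3 (y = -3*(-1) = 3)
r(u) = 3*u²
N = 1/27 (N = 1/(3*3²) = 1/(3*9) = 1/27 ≈ 0.037037)
N² = (1/27)² = 1/729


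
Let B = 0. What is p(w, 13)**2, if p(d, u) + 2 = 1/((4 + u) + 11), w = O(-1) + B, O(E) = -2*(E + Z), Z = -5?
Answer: 3025/784 ≈ 3.8584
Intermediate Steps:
O(E) = 10 - 2*E (O(E) = -2*(E - 5) = -2*(-5 + E) = 10 - 2*E)
w = 12 (w = (10 - 2*(-1)) + 0 = (10 + 2) + 0 = 12 + 0 = 12)
p(d, u) = -2 + 1/(15 + u) (p(d, u) = -2 + 1/((4 + u) + 11) = -2 + 1/(15 + u))
p(w, 13)**2 = ((-29 - 2*13)/(15 + 13))**2 = ((-29 - 26)/28)**2 = ((1/28)*(-55))**2 = (-55/28)**2 = 3025/784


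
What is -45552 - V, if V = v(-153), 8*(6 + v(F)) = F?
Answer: -364215/8 ≈ -45527.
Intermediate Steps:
v(F) = -6 + F/8
V = -201/8 (V = -6 + (⅛)*(-153) = -6 - 153/8 = -201/8 ≈ -25.125)
-45552 - V = -45552 - 1*(-201/8) = -45552 + 201/8 = -364215/8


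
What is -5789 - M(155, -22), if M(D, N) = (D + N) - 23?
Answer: -5899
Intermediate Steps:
M(D, N) = -23 + D + N
-5789 - M(155, -22) = -5789 - (-23 + 155 - 22) = -5789 - 1*110 = -5789 - 110 = -5899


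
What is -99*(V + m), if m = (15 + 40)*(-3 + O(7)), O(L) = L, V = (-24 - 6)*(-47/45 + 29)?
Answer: 61248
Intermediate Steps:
V = -2516/3 (V = -30*(-47*1/45 + 29) = -30*(-47/45 + 29) = -30*1258/45 = -2516/3 ≈ -838.67)
m = 220 (m = (15 + 40)*(-3 + 7) = 55*4 = 220)
-99*(V + m) = -99*(-2516/3 + 220) = -99*(-1856/3) = 61248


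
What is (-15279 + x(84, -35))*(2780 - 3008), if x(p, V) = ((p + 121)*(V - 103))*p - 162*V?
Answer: 544000932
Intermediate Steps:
x(p, V) = -162*V + p*(-103 + V)*(121 + p) (x(p, V) = ((121 + p)*(-103 + V))*p - 162*V = ((-103 + V)*(121 + p))*p - 162*V = p*(-103 + V)*(121 + p) - 162*V = -162*V + p*(-103 + V)*(121 + p))
(-15279 + x(84, -35))*(2780 - 3008) = (-15279 + (-12463*84 - 162*(-35) - 103*84² - 35*84² + 121*(-35)*84))*(2780 - 3008) = (-15279 + (-1046892 + 5670 - 103*7056 - 35*7056 - 355740))*(-228) = (-15279 + (-1046892 + 5670 - 726768 - 246960 - 355740))*(-228) = (-15279 - 2370690)*(-228) = -2385969*(-228) = 544000932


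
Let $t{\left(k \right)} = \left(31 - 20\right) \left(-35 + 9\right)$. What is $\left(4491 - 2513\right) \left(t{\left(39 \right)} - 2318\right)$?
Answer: $-5150712$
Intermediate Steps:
$t{\left(k \right)} = -286$ ($t{\left(k \right)} = 11 \left(-26\right) = -286$)
$\left(4491 - 2513\right) \left(t{\left(39 \right)} - 2318\right) = \left(4491 - 2513\right) \left(-286 - 2318\right) = 1978 \left(-2604\right) = -5150712$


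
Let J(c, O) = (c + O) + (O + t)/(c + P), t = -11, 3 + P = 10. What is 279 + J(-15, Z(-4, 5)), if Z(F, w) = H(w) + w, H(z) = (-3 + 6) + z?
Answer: 1107/4 ≈ 276.75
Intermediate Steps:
P = 7 (P = -3 + 10 = 7)
H(z) = 3 + z
Z(F, w) = 3 + 2*w (Z(F, w) = (3 + w) + w = 3 + 2*w)
J(c, O) = O + c + (-11 + O)/(7 + c) (J(c, O) = (c + O) + (O - 11)/(c + 7) = (O + c) + (-11 + O)/(7 + c) = O + c + (-11 + O)/(7 + c))
279 + J(-15, Z(-4, 5)) = 279 + (-11 + (-15)² + 7*(-15) + 8*(3 + 2*5) + (3 + 2*5)*(-15))/(7 - 15) = 279 + (-11 + 225 - 105 + 8*(3 + 10) + (3 + 10)*(-15))/(-8) = 279 - (-11 + 225 - 105 + 8*13 + 13*(-15))/8 = 279 - (-11 + 225 - 105 + 104 - 195)/8 = 279 - ⅛*18 = 279 - 9/4 = 1107/4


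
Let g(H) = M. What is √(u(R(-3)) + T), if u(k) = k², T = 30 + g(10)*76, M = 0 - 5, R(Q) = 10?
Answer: 5*I*√10 ≈ 15.811*I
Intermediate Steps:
M = -5
g(H) = -5
T = -350 (T = 30 - 5*76 = 30 - 380 = -350)
√(u(R(-3)) + T) = √(10² - 350) = √(100 - 350) = √(-250) = 5*I*√10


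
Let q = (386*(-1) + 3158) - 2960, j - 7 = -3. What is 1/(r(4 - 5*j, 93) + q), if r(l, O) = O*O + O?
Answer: 1/8554 ≈ 0.00011690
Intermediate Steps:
j = 4 (j = 7 - 3 = 4)
r(l, O) = O + O² (r(l, O) = O² + O = O + O²)
q = -188 (q = (-386 + 3158) - 2960 = 2772 - 2960 = -188)
1/(r(4 - 5*j, 93) + q) = 1/(93*(1 + 93) - 188) = 1/(93*94 - 188) = 1/(8742 - 188) = 1/8554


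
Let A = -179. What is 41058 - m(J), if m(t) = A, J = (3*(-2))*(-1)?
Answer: 41237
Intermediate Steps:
J = 6 (J = -6*(-1) = 6)
m(t) = -179
41058 - m(J) = 41058 - 1*(-179) = 41058 + 179 = 41237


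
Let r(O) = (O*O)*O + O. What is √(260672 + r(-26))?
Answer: √243070 ≈ 493.02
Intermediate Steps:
r(O) = O + O³ (r(O) = O²*O + O = O³ + O = O + O³)
√(260672 + r(-26)) = √(260672 + (-26 + (-26)³)) = √(260672 + (-26 - 17576)) = √(260672 - 17602) = √243070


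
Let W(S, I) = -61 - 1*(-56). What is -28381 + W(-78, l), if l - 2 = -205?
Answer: -28386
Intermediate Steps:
l = -203 (l = 2 - 205 = -203)
W(S, I) = -5 (W(S, I) = -61 + 56 = -5)
-28381 + W(-78, l) = -28381 - 5 = -28386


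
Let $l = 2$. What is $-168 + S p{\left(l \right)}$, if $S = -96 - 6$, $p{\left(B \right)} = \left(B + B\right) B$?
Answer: $-984$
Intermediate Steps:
$p{\left(B \right)} = 2 B^{2}$ ($p{\left(B \right)} = 2 B B = 2 B^{2}$)
$S = -102$
$-168 + S p{\left(l \right)} = -168 - 102 \cdot 2 \cdot 2^{2} = -168 - 102 \cdot 2 \cdot 4 = -168 - 816 = -984$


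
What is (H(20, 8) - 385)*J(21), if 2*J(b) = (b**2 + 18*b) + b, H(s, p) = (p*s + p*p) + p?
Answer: -64260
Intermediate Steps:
H(s, p) = p + p**2 + p*s (H(s, p) = (p*s + p**2) + p = (p**2 + p*s) + p = p + p**2 + p*s)
J(b) = b**2/2 + 19*b/2 (J(b) = ((b**2 + 18*b) + b)/2 = (b**2 + 19*b)/2 = b**2/2 + 19*b/2)
(H(20, 8) - 385)*J(21) = (8*(1 + 8 + 20) - 385)*((1/2)*21*(19 + 21)) = (8*29 - 385)*((1/2)*21*40) = (232 - 385)*420 = -153*420 = -64260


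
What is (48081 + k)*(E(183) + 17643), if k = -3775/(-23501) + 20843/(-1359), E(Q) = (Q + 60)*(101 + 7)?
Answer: 22457263128356969/10645953 ≈ 2.1095e+9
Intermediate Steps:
E(Q) = 6480 + 108*Q (E(Q) = (60 + Q)*108 = 6480 + 108*Q)
k = -484701118/31937859 (k = -3775*(-1/23501) + 20843*(-1/1359) = 3775/23501 - 20843/1359 = -484701118/31937859 ≈ -15.176)
(48081 + k)*(E(183) + 17643) = (48081 - 484701118/31937859)*((6480 + 108*183) + 17643) = 1535119497461*((6480 + 19764) + 17643)/31937859 = 1535119497461*(26244 + 17643)/31937859 = (1535119497461/31937859)*43887 = 22457263128356969/10645953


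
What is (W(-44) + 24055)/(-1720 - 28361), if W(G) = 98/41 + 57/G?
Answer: -43397195/54266124 ≈ -0.79971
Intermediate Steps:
W(G) = 98/41 + 57/G (W(G) = 98*(1/41) + 57/G = 98/41 + 57/G)
(W(-44) + 24055)/(-1720 - 28361) = ((98/41 + 57/(-44)) + 24055)/(-1720 - 28361) = ((98/41 + 57*(-1/44)) + 24055)/(-30081) = ((98/41 - 57/44) + 24055)*(-1/30081) = (1975/1804 + 24055)*(-1/30081) = (43397195/1804)*(-1/30081) = -43397195/54266124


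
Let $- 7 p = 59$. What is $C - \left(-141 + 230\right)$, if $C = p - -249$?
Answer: $\frac{1061}{7} \approx 151.57$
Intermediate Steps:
$p = - \frac{59}{7}$ ($p = \left(- \frac{1}{7}\right) 59 = - \frac{59}{7} \approx -8.4286$)
$C = \frac{1684}{7}$ ($C = - \frac{59}{7} - -249 = - \frac{59}{7} + 249 = \frac{1684}{7} \approx 240.57$)
$C - \left(-141 + 230\right) = \frac{1684}{7} - \left(-141 + 230\right) = \frac{1684}{7} - 89 = \frac{1061}{7}$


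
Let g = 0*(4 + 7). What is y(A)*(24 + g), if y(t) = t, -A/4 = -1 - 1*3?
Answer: 384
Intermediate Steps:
A = 16 (A = -4*(-1 - 1*3) = -4*(-1 - 3) = -4*(-4) = 16)
g = 0 (g = 0*11 = 0)
y(A)*(24 + g) = 16*(24 + 0) = 16*24 = 384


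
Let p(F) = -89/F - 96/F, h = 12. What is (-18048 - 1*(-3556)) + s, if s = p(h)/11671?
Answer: -2029633769/140052 ≈ -14492.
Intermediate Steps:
p(F) = -185/F
s = -185/140052 (s = -185/12/11671 = -185*1/12*(1/11671) = -185/12*1/11671 = -185/140052 ≈ -0.0013209)
(-18048 - 1*(-3556)) + s = (-18048 - 1*(-3556)) - 185/140052 = (-18048 + 3556) - 185/140052 = -14492 - 185/140052 = -2029633769/140052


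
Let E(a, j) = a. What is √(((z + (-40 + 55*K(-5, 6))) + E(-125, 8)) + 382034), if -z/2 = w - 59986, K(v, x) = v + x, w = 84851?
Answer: √332194 ≈ 576.36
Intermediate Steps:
z = -49730 (z = -2*(84851 - 59986) = -2*24865 = -49730)
√(((z + (-40 + 55*K(-5, 6))) + E(-125, 8)) + 382034) = √(((-49730 + (-40 + 55*(-5 + 6))) - 125) + 382034) = √(((-49730 + (-40 + 55*1)) - 125) + 382034) = √(((-49730 + (-40 + 55)) - 125) + 382034) = √(((-49730 + 15) - 125) + 382034) = √((-49715 - 125) + 382034) = √(-49840 + 382034) = √332194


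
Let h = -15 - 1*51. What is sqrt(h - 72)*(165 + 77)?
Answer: 242*I*sqrt(138) ≈ 2842.9*I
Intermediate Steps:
h = -66 (h = -15 - 51 = -66)
sqrt(h - 72)*(165 + 77) = sqrt(-66 - 72)*(165 + 77) = sqrt(-138)*242 = (I*sqrt(138))*242 = 242*I*sqrt(138)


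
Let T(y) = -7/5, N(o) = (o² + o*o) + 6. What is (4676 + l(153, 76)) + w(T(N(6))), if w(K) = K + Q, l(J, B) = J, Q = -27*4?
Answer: 23598/5 ≈ 4719.6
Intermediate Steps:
Q = -108
N(o) = 6 + 2*o² (N(o) = (o² + o²) + 6 = 2*o² + 6 = 6 + 2*o²)
T(y) = -7/5 (T(y) = -7*⅕ = -7/5)
w(K) = -108 + K (w(K) = K - 108 = -108 + K)
(4676 + l(153, 76)) + w(T(N(6))) = (4676 + 153) + (-108 - 7/5) = 4829 - 547/5 = 23598/5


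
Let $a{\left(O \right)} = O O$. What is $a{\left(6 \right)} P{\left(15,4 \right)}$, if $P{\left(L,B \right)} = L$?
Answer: $540$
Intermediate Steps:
$a{\left(O \right)} = O^{2}$
$a{\left(6 \right)} P{\left(15,4 \right)} = 6^{2} \cdot 15 = 36 \cdot 15 = 540$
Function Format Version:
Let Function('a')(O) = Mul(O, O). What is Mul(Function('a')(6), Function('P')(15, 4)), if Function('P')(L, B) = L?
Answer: 540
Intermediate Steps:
Function('a')(O) = Pow(O, 2)
Mul(Function('a')(6), Function('P')(15, 4)) = Mul(Pow(6, 2), 15) = Mul(36, 15) = 540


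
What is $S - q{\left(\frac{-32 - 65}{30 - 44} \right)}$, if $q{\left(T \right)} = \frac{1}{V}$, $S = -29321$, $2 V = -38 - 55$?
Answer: $- \frac{2726851}{93} \approx -29321.0$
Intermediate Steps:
$V = - \frac{93}{2}$ ($V = \frac{-38 - 55}{2} = \frac{1}{2} \left(-93\right) = - \frac{93}{2} \approx -46.5$)
$q{\left(T \right)} = - \frac{2}{93}$ ($q{\left(T \right)} = \frac{1}{- \frac{93}{2}} = - \frac{2}{93}$)
$S - q{\left(\frac{-32 - 65}{30 - 44} \right)} = -29321 - - \frac{2}{93} = -29321 + \frac{2}{93} = - \frac{2726851}{93}$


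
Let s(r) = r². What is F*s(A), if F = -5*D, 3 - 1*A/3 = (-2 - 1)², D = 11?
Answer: -17820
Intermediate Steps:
A = -18 (A = 9 - 3*(-2 - 1)² = 9 - 3*(-3)² = 9 - 3*9 = 9 - 27 = -18)
F = -55 (F = -5*11 = -55)
F*s(A) = -55*(-18)² = -55*324 = -17820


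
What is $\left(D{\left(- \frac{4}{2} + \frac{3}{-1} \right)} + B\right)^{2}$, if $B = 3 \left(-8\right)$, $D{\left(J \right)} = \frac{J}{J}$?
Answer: $529$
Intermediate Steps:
$D{\left(J \right)} = 1$
$B = -24$
$\left(D{\left(- \frac{4}{2} + \frac{3}{-1} \right)} + B\right)^{2} = \left(1 - 24\right)^{2} = \left(-23\right)^{2} = 529$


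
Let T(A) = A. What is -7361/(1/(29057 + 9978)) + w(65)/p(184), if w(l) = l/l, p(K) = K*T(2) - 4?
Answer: -104590535139/364 ≈ -2.8734e+8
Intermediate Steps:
p(K) = -4 + 2*K (p(K) = K*2 - 4 = 2*K - 4 = -4 + 2*K)
w(l) = 1
-7361/(1/(29057 + 9978)) + w(65)/p(184) = -7361/(1/(29057 + 9978)) + 1/(-4 + 2*184) = -7361/(1/39035) + 1/(-4 + 368) = -7361/1/39035 + 1/364 = -7361*39035 + 1*(1/364) = -287336635 + 1/364 = -104590535139/364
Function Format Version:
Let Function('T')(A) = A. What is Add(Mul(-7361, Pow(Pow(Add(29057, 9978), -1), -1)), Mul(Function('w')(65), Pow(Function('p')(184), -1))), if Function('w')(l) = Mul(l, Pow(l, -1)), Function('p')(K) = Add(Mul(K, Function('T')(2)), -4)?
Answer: Rational(-104590535139, 364) ≈ -2.8734e+8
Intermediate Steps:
Function('p')(K) = Add(-4, Mul(2, K)) (Function('p')(K) = Add(Mul(K, 2), -4) = Add(Mul(2, K), -4) = Add(-4, Mul(2, K)))
Function('w')(l) = 1
Add(Mul(-7361, Pow(Pow(Add(29057, 9978), -1), -1)), Mul(Function('w')(65), Pow(Function('p')(184), -1))) = Add(Mul(-7361, Pow(Pow(Add(29057, 9978), -1), -1)), Mul(1, Pow(Add(-4, Mul(2, 184)), -1))) = Add(Mul(-7361, Pow(Pow(39035, -1), -1)), Mul(1, Pow(Add(-4, 368), -1))) = Add(Mul(-7361, Pow(Rational(1, 39035), -1)), Mul(1, Pow(364, -1))) = Add(Mul(-7361, 39035), Mul(1, Rational(1, 364))) = Add(-287336635, Rational(1, 364)) = Rational(-104590535139, 364)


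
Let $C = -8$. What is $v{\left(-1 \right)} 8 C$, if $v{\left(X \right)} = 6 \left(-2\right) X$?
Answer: $-768$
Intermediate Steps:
$v{\left(X \right)} = - 12 X$
$v{\left(-1 \right)} 8 C = \left(-12\right) \left(-1\right) 8 \left(-8\right) = 12 \cdot 8 \left(-8\right) = 96 \left(-8\right) = -768$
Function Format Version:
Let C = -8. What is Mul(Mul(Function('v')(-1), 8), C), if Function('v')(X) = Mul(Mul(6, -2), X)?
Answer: -768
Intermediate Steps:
Function('v')(X) = Mul(-12, X)
Mul(Mul(Function('v')(-1), 8), C) = Mul(Mul(Mul(-12, -1), 8), -8) = Mul(Mul(12, 8), -8) = Mul(96, -8) = -768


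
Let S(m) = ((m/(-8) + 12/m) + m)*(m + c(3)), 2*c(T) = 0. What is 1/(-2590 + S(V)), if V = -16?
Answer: -1/2354 ≈ -0.00042481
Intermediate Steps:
c(T) = 0 (c(T) = (½)*0 = 0)
S(m) = m*(12/m + 7*m/8) (S(m) = ((m/(-8) + 12/m) + m)*(m + 0) = ((m*(-⅛) + 12/m) + m)*m = ((-m/8 + 12/m) + m)*m = ((12/m - m/8) + m)*m = (12/m + 7*m/8)*m = m*(12/m + 7*m/8))
1/(-2590 + S(V)) = 1/(-2590 + (12 + (7/8)*(-16)²)) = 1/(-2590 + (12 + (7/8)*256)) = 1/(-2590 + (12 + 224)) = 1/(-2590 + 236) = 1/(-2354) = -1/2354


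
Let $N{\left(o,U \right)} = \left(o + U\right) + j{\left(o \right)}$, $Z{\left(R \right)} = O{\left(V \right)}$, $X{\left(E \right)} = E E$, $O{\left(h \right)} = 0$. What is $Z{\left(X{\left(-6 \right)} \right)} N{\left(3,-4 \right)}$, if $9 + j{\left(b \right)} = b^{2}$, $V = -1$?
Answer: $0$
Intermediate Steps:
$j{\left(b \right)} = -9 + b^{2}$
$X{\left(E \right)} = E^{2}$
$Z{\left(R \right)} = 0$
$N{\left(o,U \right)} = -9 + U + o + o^{2}$ ($N{\left(o,U \right)} = \left(o + U\right) + \left(-9 + o^{2}\right) = \left(U + o\right) + \left(-9 + o^{2}\right) = -9 + U + o + o^{2}$)
$Z{\left(X{\left(-6 \right)} \right)} N{\left(3,-4 \right)} = 0 \left(-9 - 4 + 3 + 3^{2}\right) = 0 \left(-9 - 4 + 3 + 9\right) = 0 \left(-1\right) = 0$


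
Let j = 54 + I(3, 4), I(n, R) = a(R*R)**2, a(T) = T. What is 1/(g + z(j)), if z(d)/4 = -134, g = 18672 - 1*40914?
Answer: -1/22778 ≈ -4.3902e-5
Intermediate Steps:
I(n, R) = R**4 (I(n, R) = (R*R)**2 = (R**2)**2 = R**4)
g = -22242 (g = 18672 - 40914 = -22242)
j = 310 (j = 54 + 4**4 = 54 + 256 = 310)
z(d) = -536 (z(d) = 4*(-134) = -536)
1/(g + z(j)) = 1/(-22242 - 536) = 1/(-22778) = -1/22778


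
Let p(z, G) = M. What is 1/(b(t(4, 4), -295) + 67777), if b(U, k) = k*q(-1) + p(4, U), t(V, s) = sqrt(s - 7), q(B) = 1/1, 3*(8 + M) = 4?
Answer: 3/202426 ≈ 1.4820e-5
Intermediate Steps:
M = -20/3 (M = -8 + (1/3)*4 = -8 + 4/3 = -20/3 ≈ -6.6667)
p(z, G) = -20/3
q(B) = 1 (q(B) = 1*1 = 1)
t(V, s) = sqrt(-7 + s)
b(U, k) = -20/3 + k (b(U, k) = k*1 - 20/3 = k - 20/3 = -20/3 + k)
1/(b(t(4, 4), -295) + 67777) = 1/((-20/3 - 295) + 67777) = 1/(-905/3 + 67777) = 1/(202426/3) = 3/202426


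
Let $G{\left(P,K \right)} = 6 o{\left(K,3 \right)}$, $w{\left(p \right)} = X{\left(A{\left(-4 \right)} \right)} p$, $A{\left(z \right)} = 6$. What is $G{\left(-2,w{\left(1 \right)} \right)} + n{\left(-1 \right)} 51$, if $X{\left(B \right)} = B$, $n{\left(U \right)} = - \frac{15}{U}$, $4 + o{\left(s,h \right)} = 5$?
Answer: $771$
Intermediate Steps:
$o{\left(s,h \right)} = 1$ ($o{\left(s,h \right)} = -4 + 5 = 1$)
$w{\left(p \right)} = 6 p$
$G{\left(P,K \right)} = 6$ ($G{\left(P,K \right)} = 6 \cdot 1 = 6$)
$G{\left(-2,w{\left(1 \right)} \right)} + n{\left(-1 \right)} 51 = 6 + - \frac{15}{-1} \cdot 51 = 6 + \left(-15\right) \left(-1\right) 51 = 6 + 15 \cdot 51 = 6 + 765 = 771$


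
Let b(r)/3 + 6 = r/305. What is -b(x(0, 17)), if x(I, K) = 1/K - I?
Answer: 93327/5185 ≈ 17.999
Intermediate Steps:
b(r) = -18 + 3*r/305 (b(r) = -18 + 3*(r/305) = -18 + 3*r/305)
-b(x(0, 17)) = -(-18 + 3*(1/17 - 1*0)/305) = -(-18 + 3*(1/17 + 0)/305) = -(-18 + (3/305)*(1/17)) = -(-18 + 3/5185) = -1*(-93327/5185) = 93327/5185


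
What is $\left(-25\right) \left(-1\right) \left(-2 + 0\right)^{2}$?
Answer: $100$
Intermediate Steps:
$\left(-25\right) \left(-1\right) \left(-2 + 0\right)^{2} = 25 \left(-2\right)^{2} = 25 \cdot 4 = 100$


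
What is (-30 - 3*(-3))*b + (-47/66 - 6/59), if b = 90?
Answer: -7362829/3894 ≈ -1890.8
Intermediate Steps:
(-30 - 3*(-3))*b + (-47/66 - 6/59) = (-30 - 3*(-3))*90 + (-47/66 - 6/59) = (-30 + 9)*90 + (-47*1/66 - 6*1/59) = -21*90 + (-47/66 - 6/59) = -1890 - 3169/3894 = -7362829/3894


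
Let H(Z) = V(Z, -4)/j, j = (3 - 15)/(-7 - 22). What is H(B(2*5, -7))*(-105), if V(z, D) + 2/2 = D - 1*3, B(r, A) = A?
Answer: 2030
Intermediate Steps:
j = 12/29 (j = -12/(-29) = -12*(-1/29) = 12/29 ≈ 0.41379)
V(z, D) = -4 + D (V(z, D) = -1 + (D - 1*3) = -1 + (D - 3) = -1 + (-3 + D) = -4 + D)
H(Z) = -58/3 (H(Z) = (-4 - 4)/(12/29) = -8*29/12 = -58/3)
H(B(2*5, -7))*(-105) = -58/3*(-105) = 2030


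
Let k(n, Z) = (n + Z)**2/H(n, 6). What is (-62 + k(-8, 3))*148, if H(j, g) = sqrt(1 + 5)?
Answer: -9176 + 1850*sqrt(6)/3 ≈ -7665.5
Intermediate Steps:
H(j, g) = sqrt(6)
k(n, Z) = sqrt(6)*(Z + n)**2/6 (k(n, Z) = (n + Z)**2/(sqrt(6)) = (Z + n)**2*(sqrt(6)/6) = sqrt(6)*(Z + n)**2/6)
(-62 + k(-8, 3))*148 = (-62 + sqrt(6)*(3 - 8)**2/6)*148 = (-62 + (1/6)*sqrt(6)*(-5)**2)*148 = (-62 + (1/6)*sqrt(6)*25)*148 = (-62 + 25*sqrt(6)/6)*148 = -9176 + 1850*sqrt(6)/3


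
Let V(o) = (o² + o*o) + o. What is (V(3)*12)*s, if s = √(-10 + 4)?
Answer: 252*I*√6 ≈ 617.27*I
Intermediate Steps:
V(o) = o + 2*o² (V(o) = (o² + o²) + o = 2*o² + o = o + 2*o²)
s = I*√6 (s = √(-6) = I*√6 ≈ 2.4495*I)
(V(3)*12)*s = ((3*(1 + 2*3))*12)*(I*√6) = ((3*(1 + 6))*12)*(I*√6) = ((3*7)*12)*(I*√6) = (21*12)*(I*√6) = 252*(I*√6) = 252*I*√6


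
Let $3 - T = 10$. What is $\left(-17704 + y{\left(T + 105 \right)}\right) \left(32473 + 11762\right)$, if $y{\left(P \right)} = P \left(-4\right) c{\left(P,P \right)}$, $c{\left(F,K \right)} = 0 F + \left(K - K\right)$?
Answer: $-783136440$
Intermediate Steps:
$T = -7$ ($T = 3 - 10 = -7$)
$c{\left(F,K \right)} = 0$ ($c{\left(F,K \right)} = 0 + 0 = 0$)
$y{\left(P \right)} = 0$ ($y{\left(P \right)} = P \left(-4\right) 0 = - 4 P 0 = 0$)
$\left(-17704 + y{\left(T + 105 \right)}\right) \left(32473 + 11762\right) = \left(-17704 + 0\right) \left(32473 + 11762\right) = \left(-17704\right) 44235 = -783136440$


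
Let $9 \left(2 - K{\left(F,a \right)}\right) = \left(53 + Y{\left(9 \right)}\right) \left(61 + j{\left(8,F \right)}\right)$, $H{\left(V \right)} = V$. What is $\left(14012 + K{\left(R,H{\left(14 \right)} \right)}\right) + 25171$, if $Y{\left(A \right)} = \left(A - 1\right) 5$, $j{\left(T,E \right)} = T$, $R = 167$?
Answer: $38472$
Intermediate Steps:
$Y{\left(A \right)} = -5 + 5 A$ ($Y{\left(A \right)} = \left(-1 + A\right) 5 = -5 + 5 A$)
$K{\left(F,a \right)} = -711$ ($K{\left(F,a \right)} = 2 - \frac{\left(53 + \left(-5 + 5 \cdot 9\right)\right) \left(61 + 8\right)}{9} = 2 - \frac{\left(53 + \left(-5 + 45\right)\right) 69}{9} = 2 - \frac{\left(53 + 40\right) 69}{9} = 2 - \frac{93 \cdot 69}{9} = 2 - 713 = -711$)
$\left(14012 + K{\left(R,H{\left(14 \right)} \right)}\right) + 25171 = \left(14012 - 711\right) + 25171 = 13301 + 25171 = 38472$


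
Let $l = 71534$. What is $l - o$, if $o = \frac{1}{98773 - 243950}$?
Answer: $\frac{10385091519}{145177} \approx 71534.0$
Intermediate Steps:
$o = - \frac{1}{145177}$ ($o = \frac{1}{98773 - 243950} = \frac{1}{-145177} = - \frac{1}{145177} \approx -6.8881 \cdot 10^{-6}$)
$l - o = 71534 - - \frac{1}{145177} = 71534 + \frac{1}{145177} = \frac{10385091519}{145177}$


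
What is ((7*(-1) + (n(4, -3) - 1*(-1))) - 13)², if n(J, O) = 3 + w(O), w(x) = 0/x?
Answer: 256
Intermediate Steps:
w(x) = 0
n(J, O) = 3 (n(J, O) = 3 + 0 = 3)
((7*(-1) + (n(4, -3) - 1*(-1))) - 13)² = ((7*(-1) + (3 - 1*(-1))) - 13)² = ((-7 + (3 + 1)) - 13)² = ((-7 + 4) - 13)² = (-3 - 13)² = (-16)² = 256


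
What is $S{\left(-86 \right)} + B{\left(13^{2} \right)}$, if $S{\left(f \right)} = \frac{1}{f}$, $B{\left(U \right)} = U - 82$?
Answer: $\frac{7481}{86} \approx 86.988$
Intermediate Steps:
$B{\left(U \right)} = -82 + U$
$S{\left(-86 \right)} + B{\left(13^{2} \right)} = \frac{1}{-86} - \left(82 - 13^{2}\right) = - \frac{1}{86} + \left(-82 + 169\right) = - \frac{1}{86} + 87 = \frac{7481}{86}$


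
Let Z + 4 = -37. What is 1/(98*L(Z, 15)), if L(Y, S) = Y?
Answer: -1/4018 ≈ -0.00024888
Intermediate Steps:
Z = -41 (Z = -4 - 37 = -41)
1/(98*L(Z, 15)) = 1/(98*(-41)) = 1/(-4018) = -1/4018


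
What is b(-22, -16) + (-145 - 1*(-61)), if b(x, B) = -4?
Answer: -88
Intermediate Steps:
b(-22, -16) + (-145 - 1*(-61)) = -4 + (-145 - 1*(-61)) = -4 + (-145 + 61) = -4 - 84 = -88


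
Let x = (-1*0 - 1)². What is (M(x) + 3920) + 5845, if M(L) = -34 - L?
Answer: 9730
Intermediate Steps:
x = 1 (x = (0 - 1)² = (-1)² = 1)
(M(x) + 3920) + 5845 = ((-34 - 1*1) + 3920) + 5845 = ((-34 - 1) + 3920) + 5845 = (-35 + 3920) + 5845 = 3885 + 5845 = 9730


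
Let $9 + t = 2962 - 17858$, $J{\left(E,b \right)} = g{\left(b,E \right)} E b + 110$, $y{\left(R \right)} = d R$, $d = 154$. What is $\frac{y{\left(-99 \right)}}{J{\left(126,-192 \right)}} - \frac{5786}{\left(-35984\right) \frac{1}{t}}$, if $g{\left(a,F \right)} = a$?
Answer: $- \frac{100146159803371}{41786186104} \approx -2396.6$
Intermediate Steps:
$y{\left(R \right)} = 154 R$
$J{\left(E,b \right)} = 110 + E b^{2}$ ($J{\left(E,b \right)} = b E b + 110 = E b b + 110 = E b^{2} + 110 = 110 + E b^{2}$)
$t = -14905$ ($t = -9 + \left(2962 - 17858\right) = -9 - 14896 = -14905$)
$\frac{y{\left(-99 \right)}}{J{\left(126,-192 \right)}} - \frac{5786}{\left(-35984\right) \frac{1}{t}} = \frac{154 \left(-99\right)}{110 + 126 \left(-192\right)^{2}} - \frac{5786}{\left(-35984\right) \frac{1}{-14905}} = - \frac{15246}{110 + 126 \cdot 36864} - \frac{5786}{\left(-35984\right) \left(- \frac{1}{14905}\right)} = - \frac{15246}{110 + 4644864} - \frac{5786}{\frac{35984}{14905}} = - \frac{15246}{4644974} - \frac{43120165}{17992} = \left(-15246\right) \frac{1}{4644974} - \frac{43120165}{17992} = - \frac{7623}{2322487} - \frac{43120165}{17992} = - \frac{100146159803371}{41786186104}$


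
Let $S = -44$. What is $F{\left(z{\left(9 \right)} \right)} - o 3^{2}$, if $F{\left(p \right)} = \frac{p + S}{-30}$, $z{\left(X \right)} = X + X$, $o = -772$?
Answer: $\frac{104233}{15} \approx 6948.9$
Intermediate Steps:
$z{\left(X \right)} = 2 X$
$F{\left(p \right)} = \frac{22}{15} - \frac{p}{30}$ ($F{\left(p \right)} = \frac{p - 44}{-30} = \left(-44 + p\right) \left(- \frac{1}{30}\right) = \frac{22}{15} - \frac{p}{30}$)
$F{\left(z{\left(9 \right)} \right)} - o 3^{2} = \left(\frac{22}{15} - \frac{2 \cdot 9}{30}\right) - - 772 \cdot 3^{2} = \left(\frac{22}{15} - \frac{3}{5}\right) - \left(-772\right) 9 = \left(\frac{22}{15} - \frac{3}{5}\right) - -6948 = \frac{13}{15} + 6948 = \frac{104233}{15}$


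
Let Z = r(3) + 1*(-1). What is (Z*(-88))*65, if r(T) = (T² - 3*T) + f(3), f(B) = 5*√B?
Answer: 5720 - 28600*√3 ≈ -43817.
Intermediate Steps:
r(T) = T² - 3*T + 5*√3 (r(T) = (T² - 3*T) + 5*√3 = T² - 3*T + 5*√3)
Z = -1 + 5*√3 (Z = (3² - 3*3 + 5*√3) + 1*(-1) = (9 - 9 + 5*√3) - 1 = 5*√3 - 1 = -1 + 5*√3 ≈ 7.6603)
(Z*(-88))*65 = ((-1 + 5*√3)*(-88))*65 = (88 - 440*√3)*65 = 5720 - 28600*√3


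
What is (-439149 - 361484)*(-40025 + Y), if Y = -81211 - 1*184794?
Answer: 245017716990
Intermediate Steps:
Y = -266005 (Y = -81211 - 184794 = -266005)
(-439149 - 361484)*(-40025 + Y) = (-439149 - 361484)*(-40025 - 266005) = -800633*(-306030) = 245017716990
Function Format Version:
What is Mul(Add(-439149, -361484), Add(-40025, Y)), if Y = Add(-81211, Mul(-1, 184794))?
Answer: 245017716990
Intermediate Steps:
Y = -266005 (Y = Add(-81211, -184794) = -266005)
Mul(Add(-439149, -361484), Add(-40025, Y)) = Mul(Add(-439149, -361484), Add(-40025, -266005)) = Mul(-800633, -306030) = 245017716990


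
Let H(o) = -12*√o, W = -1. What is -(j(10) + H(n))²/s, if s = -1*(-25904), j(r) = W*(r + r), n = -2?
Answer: -7/1619 - 30*I*√2/1619 ≈ -0.0043237 - 0.026205*I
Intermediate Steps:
j(r) = -2*r (j(r) = -(r + r) = -2*r)
s = 25904
-(j(10) + H(n))²/s = -(-2*10 - 12*I*√2)²/25904 = -(-20 - 12*I*√2)²/25904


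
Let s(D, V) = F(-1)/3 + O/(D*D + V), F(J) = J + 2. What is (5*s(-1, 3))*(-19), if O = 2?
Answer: -475/6 ≈ -79.167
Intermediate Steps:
F(J) = 2 + J
s(D, V) = 1/3 + 2/(V + D**2) (s(D, V) = (2 - 1)/3 + 2/(D*D + V) = 1*(1/3) + 2/(D**2 + V) = 1/3 + 2/(V + D**2))
(5*s(-1, 3))*(-19) = (5*((6 + 3 + (-1)**2)/(3*(3 + (-1)**2))))*(-19) = (5*((6 + 3 + 1)/(3*(3 + 1))))*(-19) = (5*((1/3)*10/4))*(-19) = (5*((1/3)*(1/4)*10))*(-19) = (5*(5/6))*(-19) = (25/6)*(-19) = -475/6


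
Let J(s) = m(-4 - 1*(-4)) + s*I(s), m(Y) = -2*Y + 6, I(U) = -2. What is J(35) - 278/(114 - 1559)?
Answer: -92202/1445 ≈ -63.808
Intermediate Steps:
m(Y) = 6 - 2*Y
J(s) = 6 - 2*s (J(s) = (6 - 2*(-4 - 1*(-4))) + s*(-2) = (6 - 2*(-4 + 4)) - 2*s = (6 - 2*0) - 2*s = (6 + 0) - 2*s = 6 - 2*s)
J(35) - 278/(114 - 1559) = (6 - 2*35) - 278/(114 - 1559) = (6 - 70) - 278/(-1445) = -64 - 1/1445*(-278) = -64 + 278/1445 = -92202/1445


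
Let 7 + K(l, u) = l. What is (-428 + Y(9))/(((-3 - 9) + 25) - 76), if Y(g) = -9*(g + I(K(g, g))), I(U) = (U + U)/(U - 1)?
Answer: 545/63 ≈ 8.6508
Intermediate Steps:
K(l, u) = -7 + l
I(U) = 2*U/(-1 + U) (I(U) = (2*U)/(-1 + U) = 2*U/(-1 + U))
Y(g) = -9*g - 18*(-7 + g)/(-8 + g) (Y(g) = -9*(g + 2*(-7 + g)/(-1 + (-7 + g))) = -9*(g + 2*(-7 + g)/(-8 + g)) = -9*g - 18*(-7 + g)/(-8 + g))
(-428 + Y(9))/(((-3 - 9) + 25) - 76) = (-428 + 9*(14 - 1*9² + 6*9)/(-8 + 9))/(((-3 - 9) + 25) - 76) = (-428 + 9*(14 - 1*81 + 54)/1)/((-12 + 25) - 76) = (-428 + 9*1*(14 - 81 + 54))/(13 - 76) = (-428 + 9*1*(-13))/(-63) = (-428 - 117)*(-1/63) = -545*(-1/63) = 545/63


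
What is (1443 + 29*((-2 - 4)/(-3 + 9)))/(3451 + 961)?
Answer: 707/2206 ≈ 0.32049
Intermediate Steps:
(1443 + 29*((-2 - 4)/(-3 + 9)))/(3451 + 961) = (1443 + 29*(-6/6))/4412 = (1443 + 29*(-6*⅙))*(1/4412) = (1443 + 29*(-1))*(1/4412) = (1443 - 29)*(1/4412) = 1414*(1/4412) = 707/2206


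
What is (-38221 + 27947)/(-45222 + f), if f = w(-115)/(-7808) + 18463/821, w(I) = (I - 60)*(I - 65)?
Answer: 16465030208/72442841023 ≈ 0.22728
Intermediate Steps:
w(I) = (-65 + I)*(-60 + I) (w(I) = (-60 + I)*(-65 + I) = (-65 + I)*(-60 + I))
f = 29574401/1602592 (f = (3900 + (-115)² - 125*(-115))/(-7808) + 18463/821 = (3900 + 13225 + 14375)*(-1/7808) + 18463*(1/821) = 31500*(-1/7808) + 18463/821 = -7875/1952 + 18463/821 = 29574401/1602592 ≈ 18.454)
(-38221 + 27947)/(-45222 + f) = (-38221 + 27947)/(-45222 + 29574401/1602592) = -10274/(-72442841023/1602592) = -10274*(-1602592/72442841023) = 16465030208/72442841023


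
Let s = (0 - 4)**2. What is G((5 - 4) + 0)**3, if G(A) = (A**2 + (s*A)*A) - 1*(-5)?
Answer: 10648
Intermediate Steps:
s = 16 (s = (-4)**2 = 16)
G(A) = 5 + 17*A**2 (G(A) = (A**2 + (16*A)*A) - 1*(-5) = (A**2 + 16*A**2) + 5 = 17*A**2 + 5 = 5 + 17*A**2)
G((5 - 4) + 0)**3 = (5 + 17*((5 - 4) + 0)**2)**3 = (5 + 17*(1 + 0)**2)**3 = (5 + 17*1**2)**3 = (5 + 17*1)**3 = (5 + 17)**3 = 22**3 = 10648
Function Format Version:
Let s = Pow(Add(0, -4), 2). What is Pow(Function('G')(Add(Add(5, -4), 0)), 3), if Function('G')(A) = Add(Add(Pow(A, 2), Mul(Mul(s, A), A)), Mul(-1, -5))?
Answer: 10648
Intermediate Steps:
s = 16 (s = Pow(-4, 2) = 16)
Function('G')(A) = Add(5, Mul(17, Pow(A, 2))) (Function('G')(A) = Add(Add(Pow(A, 2), Mul(Mul(16, A), A)), Mul(-1, -5)) = Add(Add(Pow(A, 2), Mul(16, Pow(A, 2))), 5) = Add(Mul(17, Pow(A, 2)), 5) = Add(5, Mul(17, Pow(A, 2))))
Pow(Function('G')(Add(Add(5, -4), 0)), 3) = Pow(Add(5, Mul(17, Pow(Add(Add(5, -4), 0), 2))), 3) = Pow(Add(5, Mul(17, Pow(Add(1, 0), 2))), 3) = Pow(Add(5, Mul(17, Pow(1, 2))), 3) = Pow(Add(5, Mul(17, 1)), 3) = Pow(Add(5, 17), 3) = Pow(22, 3) = 10648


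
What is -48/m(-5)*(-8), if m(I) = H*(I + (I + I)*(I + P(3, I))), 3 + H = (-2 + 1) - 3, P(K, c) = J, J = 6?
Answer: 128/35 ≈ 3.6571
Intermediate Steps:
P(K, c) = 6
H = -7 (H = -3 + ((-2 + 1) - 3) = -3 + (-1 - 3) = -3 - 4 = -7)
m(I) = -7*I - 14*I*(6 + I) (m(I) = -7*(I + (I + I)*(I + 6)) = -7*(I + (2*I)*(6 + I)) = -7*(I + 2*I*(6 + I)) = -7*I - 14*I*(6 + I))
-48/m(-5)*(-8) = -48*1/(35*(13 + 2*(-5)))*(-8) = -48*1/(35*(13 - 10))*(-8) = -48/((-7*(-5)*3))*(-8) = -48/105*(-8) = -48*1/105*(-8) = -16/35*(-8) = 128/35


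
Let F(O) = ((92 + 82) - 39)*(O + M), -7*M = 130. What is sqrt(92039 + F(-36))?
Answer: sqrt(4148921)/7 ≈ 290.98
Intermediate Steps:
M = -130/7 (M = -1/7*130 = -130/7 ≈ -18.571)
F(O) = -17550/7 + 135*O (F(O) = ((92 + 82) - 39)*(O - 130/7) = (174 - 39)*(-130/7 + O) = 135*(-130/7 + O) = -17550/7 + 135*O)
sqrt(92039 + F(-36)) = sqrt(92039 + (-17550/7 + 135*(-36))) = sqrt(92039 + (-17550/7 - 4860)) = sqrt(92039 - 51570/7) = sqrt(592703/7) = sqrt(4148921)/7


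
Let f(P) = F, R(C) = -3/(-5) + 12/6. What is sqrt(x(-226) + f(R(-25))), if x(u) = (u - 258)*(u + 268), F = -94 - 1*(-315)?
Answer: I*sqrt(20107) ≈ 141.8*I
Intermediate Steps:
R(C) = 13/5 (R(C) = -3*(-1/5) + 12*(1/6) = 3/5 + 2 = 13/5)
F = 221 (F = -94 + 315 = 221)
f(P) = 221
x(u) = (-258 + u)*(268 + u)
sqrt(x(-226) + f(R(-25))) = sqrt((-69144 + (-226)**2 + 10*(-226)) + 221) = sqrt((-69144 + 51076 - 2260) + 221) = sqrt(-20328 + 221) = sqrt(-20107) = I*sqrt(20107)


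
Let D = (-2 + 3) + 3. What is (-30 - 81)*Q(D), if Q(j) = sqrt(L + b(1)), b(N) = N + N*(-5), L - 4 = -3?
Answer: -111*I*sqrt(3) ≈ -192.26*I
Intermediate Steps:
L = 1 (L = 4 - 3 = 1)
D = 4 (D = 1 + 3 = 4)
b(N) = -4*N (b(N) = N - 5*N = -4*N)
Q(j) = I*sqrt(3) (Q(j) = sqrt(1 - 4*1) = sqrt(1 - 4) = sqrt(-3) = I*sqrt(3))
(-30 - 81)*Q(D) = (-30 - 81)*(I*sqrt(3)) = -111*I*sqrt(3)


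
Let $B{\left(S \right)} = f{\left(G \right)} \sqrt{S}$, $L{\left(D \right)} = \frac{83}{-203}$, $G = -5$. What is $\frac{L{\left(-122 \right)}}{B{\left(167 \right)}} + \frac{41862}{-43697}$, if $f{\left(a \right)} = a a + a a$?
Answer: $- \frac{41862}{43697} - \frac{83 \sqrt{167}}{1695050} \approx -0.95864$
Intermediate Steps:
$L{\left(D \right)} = - \frac{83}{203}$ ($L{\left(D \right)} = 83 \left(- \frac{1}{203}\right) = - \frac{83}{203}$)
$f{\left(a \right)} = 2 a^{2}$ ($f{\left(a \right)} = a^{2} + a^{2} = 2 a^{2}$)
$B{\left(S \right)} = 50 \sqrt{S}$ ($B{\left(S \right)} = 2 \left(-5\right)^{2} \sqrt{S} = 2 \cdot 25 \sqrt{S} = 50 \sqrt{S}$)
$\frac{L{\left(-122 \right)}}{B{\left(167 \right)}} + \frac{41862}{-43697} = - \frac{83}{203 \cdot 50 \sqrt{167}} + \frac{41862}{-43697} = - \frac{83 \frac{\sqrt{167}}{8350}}{203} + 41862 \left(- \frac{1}{43697}\right) = - \frac{83 \sqrt{167}}{1695050} - \frac{41862}{43697} = - \frac{41862}{43697} - \frac{83 \sqrt{167}}{1695050}$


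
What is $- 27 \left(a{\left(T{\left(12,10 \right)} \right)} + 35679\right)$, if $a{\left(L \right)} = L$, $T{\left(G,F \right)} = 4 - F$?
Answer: $-963171$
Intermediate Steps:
$- 27 \left(a{\left(T{\left(12,10 \right)} \right)} + 35679\right) = - 27 \left(\left(4 - 10\right) + 35679\right) = - 27 \left(-6 + 35679\right) = \left(-27\right) 35673 = -963171$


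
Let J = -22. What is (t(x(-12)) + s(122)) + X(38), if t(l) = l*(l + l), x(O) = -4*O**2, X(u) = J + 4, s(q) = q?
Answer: 663656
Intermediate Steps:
X(u) = -18 (X(u) = -22 + 4 = -18)
t(l) = 2*l**2 (t(l) = l*(2*l) = 2*l**2)
(t(x(-12)) + s(122)) + X(38) = (2*(-4*(-12)**2)**2 + 122) - 18 = (2*(-4*144)**2 + 122) - 18 = (2*(-576)**2 + 122) - 18 = (2*331776 + 122) - 18 = (663552 + 122) - 18 = 663674 - 18 = 663656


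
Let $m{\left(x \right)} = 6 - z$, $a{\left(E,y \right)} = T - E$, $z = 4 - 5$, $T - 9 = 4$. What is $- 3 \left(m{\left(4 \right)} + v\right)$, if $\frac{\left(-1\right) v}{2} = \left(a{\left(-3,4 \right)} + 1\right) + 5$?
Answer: $111$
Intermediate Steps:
$T = 13$ ($T = 9 + 4 = 13$)
$z = -1$
$a{\left(E,y \right)} = 13 - E$
$m{\left(x \right)} = 7$ ($m{\left(x \right)} = 6 - -1 = 6 + 1 = 7$)
$v = -44$ ($v = - 2 \left(\left(\left(13 - -3\right) + 1\right) + 5\right) = - 2 \left(\left(\left(13 + 3\right) + 1\right) + 5\right) = - 2 \left(\left(16 + 1\right) + 5\right) = - 2 \left(17 + 5\right) = \left(-2\right) 22 = -44$)
$- 3 \left(m{\left(4 \right)} + v\right) = - 3 \left(7 - 44\right) = \left(-3\right) \left(-37\right) = 111$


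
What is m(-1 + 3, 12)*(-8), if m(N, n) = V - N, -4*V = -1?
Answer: 14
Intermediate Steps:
V = 1/4 (V = -1/4*(-1) = 1/4 ≈ 0.25000)
m(N, n) = 1/4 - N
m(-1 + 3, 12)*(-8) = (1/4 - (-1 + 3))*(-8) = (1/4 - 1*2)*(-8) = (1/4 - 2)*(-8) = -7/4*(-8) = 14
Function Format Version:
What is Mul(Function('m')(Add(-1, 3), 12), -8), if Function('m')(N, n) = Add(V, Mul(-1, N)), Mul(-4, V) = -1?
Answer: 14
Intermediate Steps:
V = Rational(1, 4) (V = Mul(Rational(-1, 4), -1) = Rational(1, 4) ≈ 0.25000)
Function('m')(N, n) = Add(Rational(1, 4), Mul(-1, N))
Mul(Function('m')(Add(-1, 3), 12), -8) = Mul(Add(Rational(1, 4), Mul(-1, Add(-1, 3))), -8) = Mul(Add(Rational(1, 4), Mul(-1, 2)), -8) = Mul(Add(Rational(1, 4), -2), -8) = Mul(Rational(-7, 4), -8) = 14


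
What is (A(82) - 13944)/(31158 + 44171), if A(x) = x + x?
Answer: -13780/75329 ≈ -0.18293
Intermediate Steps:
A(x) = 2*x
(A(82) - 13944)/(31158 + 44171) = (2*82 - 13944)/(31158 + 44171) = (164 - 13944)/75329 = -13780*1/75329 = -13780/75329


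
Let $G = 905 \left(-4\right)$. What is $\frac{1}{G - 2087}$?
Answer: $- \frac{1}{5707} \approx -0.00017522$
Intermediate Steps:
$G = -3620$
$\frac{1}{G - 2087} = \frac{1}{-3620 - 2087} = \frac{1}{-5707} = - \frac{1}{5707}$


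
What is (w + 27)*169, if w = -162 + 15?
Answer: -20280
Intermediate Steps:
w = -147
(w + 27)*169 = (-147 + 27)*169 = -120*169 = -20280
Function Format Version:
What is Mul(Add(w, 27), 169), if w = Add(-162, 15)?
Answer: -20280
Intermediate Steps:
w = -147
Mul(Add(w, 27), 169) = Mul(Add(-147, 27), 169) = Mul(-120, 169) = -20280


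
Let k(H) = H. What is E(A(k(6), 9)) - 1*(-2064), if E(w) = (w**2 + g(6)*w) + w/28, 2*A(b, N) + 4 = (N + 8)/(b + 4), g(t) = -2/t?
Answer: 1084474/525 ≈ 2065.7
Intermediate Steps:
A(b, N) = -2 + (8 + N)/(2*(4 + b)) (A(b, N) = -2 + ((N + 8)/(b + 4))/2 = -2 + ((8 + N)/(4 + b))/2 = -2 + (8 + N)/(2*(4 + b)))
E(w) = w**2 - 25*w/84 (E(w) = (w**2 + (-2/6)*w) + w/28 = (w**2 + (-2*1/6)*w) + w*(1/28) = (w**2 - w/3) + w/28 = w**2 - 25*w/84)
E(A(k(6), 9)) - 1*(-2064) = ((-8 + 9 - 4*6)/(2*(4 + 6)))*(-25 + 84*((-8 + 9 - 4*6)/(2*(4 + 6))))/84 - 1*(-2064) = ((1/2)*(-8 + 9 - 24)/10)*(-25 + 84*((1/2)*(-8 + 9 - 24)/10))/84 + 2064 = ((1/2)*(1/10)*(-23))*(-25 + 84*((1/2)*(1/10)*(-23)))/84 + 2064 = (1/84)*(-23/20)*(-25 + 84*(-23/20)) + 2064 = (1/84)*(-23/20)*(-25 - 483/5) + 2064 = (1/84)*(-23/20)*(-608/5) + 2064 = 874/525 + 2064 = 1084474/525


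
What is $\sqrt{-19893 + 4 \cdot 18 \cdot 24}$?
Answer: $i \sqrt{18165} \approx 134.78 i$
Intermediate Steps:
$\sqrt{-19893 + 4 \cdot 18 \cdot 24} = \sqrt{-19893 + 72 \cdot 24} = \sqrt{-19893 + 1728} = \sqrt{-18165} = i \sqrt{18165}$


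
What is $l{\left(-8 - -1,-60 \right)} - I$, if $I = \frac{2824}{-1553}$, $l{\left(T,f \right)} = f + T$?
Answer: $- \frac{101227}{1553} \approx -65.182$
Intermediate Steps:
$l{\left(T,f \right)} = T + f$
$I = - \frac{2824}{1553}$ ($I = 2824 \left(- \frac{1}{1553}\right) = - \frac{2824}{1553} \approx -1.8184$)
$l{\left(-8 - -1,-60 \right)} - I = \left(\left(-8 - -1\right) - 60\right) - - \frac{2824}{1553} = \left(\left(-8 + 1\right) - 60\right) + \frac{2824}{1553} = \left(-7 - 60\right) + \frac{2824}{1553} = -67 + \frac{2824}{1553} = - \frac{101227}{1553}$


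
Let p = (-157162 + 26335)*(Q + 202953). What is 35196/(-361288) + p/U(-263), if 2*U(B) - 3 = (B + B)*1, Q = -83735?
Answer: 2817492411914307/47238406 ≈ 5.9644e+7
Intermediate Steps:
p = -15596933286 (p = (-157162 + 26335)*(-83735 + 202953) = -130827*119218 = -15596933286)
U(B) = 3/2 + B (U(B) = 3/2 + ((B + B)*1)/2 = 3/2 + ((2*B)*1)/2 = 3/2 + (2*B)/2 = 3/2 + B)
35196/(-361288) + p/U(-263) = 35196/(-361288) - 15596933286/(3/2 - 263) = 35196*(-1/361288) - 15596933286/(-523/2) = -8799/90322 - 15596933286*(-2/523) = -8799/90322 + 31193866572/523 = 2817492411914307/47238406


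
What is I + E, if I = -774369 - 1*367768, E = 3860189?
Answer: 2718052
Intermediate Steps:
I = -1142137 (I = -774369 - 367768 = -1142137)
I + E = -1142137 + 3860189 = 2718052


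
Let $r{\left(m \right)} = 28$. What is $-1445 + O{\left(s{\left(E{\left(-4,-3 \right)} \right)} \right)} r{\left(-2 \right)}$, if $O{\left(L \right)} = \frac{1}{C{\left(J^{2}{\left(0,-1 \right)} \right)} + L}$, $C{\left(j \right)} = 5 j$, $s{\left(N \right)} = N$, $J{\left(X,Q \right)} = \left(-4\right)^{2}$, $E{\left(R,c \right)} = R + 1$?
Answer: $- \frac{1845237}{1277} \approx -1445.0$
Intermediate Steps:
$E{\left(R,c \right)} = 1 + R$
$J{\left(X,Q \right)} = 16$
$O{\left(L \right)} = \frac{1}{1280 + L}$ ($O{\left(L \right)} = \frac{1}{5 \cdot 16^{2} + L} = \frac{1}{5 \cdot 256 + L} = \frac{1}{1280 + L}$)
$-1445 + O{\left(s{\left(E{\left(-4,-3 \right)} \right)} \right)} r{\left(-2 \right)} = -1445 + \frac{1}{1280 + \left(1 - 4\right)} 28 = -1445 + \frac{1}{1280 - 3} \cdot 28 = -1445 + \frac{1}{1277} \cdot 28 = -1445 + \frac{28}{1277} = - \frac{1845237}{1277}$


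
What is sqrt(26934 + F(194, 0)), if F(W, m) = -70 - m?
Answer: 4*sqrt(1679) ≈ 163.90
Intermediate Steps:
sqrt(26934 + F(194, 0)) = sqrt(26934 + (-70 - 1*0)) = sqrt(26934 + (-70 + 0)) = sqrt(26934 - 70) = sqrt(26864) = 4*sqrt(1679)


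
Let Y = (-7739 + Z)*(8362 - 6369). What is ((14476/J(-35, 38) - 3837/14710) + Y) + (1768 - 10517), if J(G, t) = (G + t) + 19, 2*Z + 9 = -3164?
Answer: -136757492856/7355 ≈ -1.8594e+7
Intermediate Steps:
Z = -3173/2 (Z = -9/2 + (½)*(-3164) = -9/2 - 1582 = -3173/2 ≈ -1586.5)
J(G, t) = 19 + G + t
Y = -37171443/2 (Y = (-7739 - 3173/2)*(8362 - 6369) = -18651/2*1993 = -37171443/2 ≈ -1.8586e+7)
((14476/J(-35, 38) - 3837/14710) + Y) + (1768 - 10517) = ((14476/(19 - 35 + 38) - 3837/14710) - 37171443/2) + (1768 - 10517) = ((14476/22 - 3837*1/14710) - 37171443/2) - 8749 = ((14476*(1/22) - 3837/14710) - 37171443/2) - 8749 = ((658 - 3837/14710) - 37171443/2) - 8749 = (9675343/14710 - 37171443/2) - 8749 = -136693143961/7355 - 8749 = -136757492856/7355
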